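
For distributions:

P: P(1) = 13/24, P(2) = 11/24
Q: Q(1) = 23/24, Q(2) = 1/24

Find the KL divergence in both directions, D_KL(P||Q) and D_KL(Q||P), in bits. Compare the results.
D_KL(P||Q) = 1.1397 bits, D_KL(Q||P) = 0.6447 bits. D_KL(P||Q) is larger than D_KL(Q||P) by 0.4950 bits; the two directions differ.

D_KL(P||Q) = Σ P(x) log₂(P(x)/Q(x))

Computing term by term:
  P(1)·log₂(P(1)/Q(1)) = (13/24)·log₂((13/24)/(23/24)) = -0.44586
  P(2)·log₂(P(2)/Q(2)) = (11/24)·log₂((11/24)/(1/24)) = 1.58557

D_KL(P||Q) = -0.44586 + 1.58557 = 1.13971 ≈ 1.1397 bits

D_KL(Q||P) = Σ Q(x) log₂(Q(x)/P(x))

Computing term by term:
  Q(1)·log₂(Q(1)/P(1)) = (23/24)·log₂((23/24)/(13/24)) = 0.78883
  Q(2)·log₂(Q(2)/P(2)) = (1/24)·log₂((1/24)/(11/24)) = -0.14414

D_KL(Q||P) = 0.78883 - 0.14414 = 0.64469 ≈ 0.6447 bits

These are NOT equal (difference: 0.4950 bits). KL divergence is asymmetric: D_KL(P||Q) ≠ D_KL(Q||P) in general.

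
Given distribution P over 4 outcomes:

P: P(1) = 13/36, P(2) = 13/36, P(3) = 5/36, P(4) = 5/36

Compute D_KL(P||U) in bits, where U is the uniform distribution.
0.1476 bits

U(i) = 1/4 for all i

D_KL(P||U) = Σ P(x) log₂(P(x) / (1/4))
           = Σ P(x) log₂(P(x)) + log₂(4)
           = log₂(4) - H(P)

H(P) = -Σ P(x) log₂(P(x)):
  -P(1)·log₂(P(1)) = -(13/36)·log₂(13/36) = 0.53065
  -P(2)·log₂(P(2)) = -(13/36)·log₂(13/36) = 0.53065
  -P(3)·log₂(P(3)) = -(5/36)·log₂(5/36) = 0.39556
  -P(4)·log₂(P(4)) = -(5/36)·log₂(5/36) = 0.39556
H(P) = 0.53065 + 0.53065 + 0.39556 + 0.39556 = 1.85242 bits

log₂(4) = 2.00000 bits

D_KL(P||U) = 2.00000 - 1.85242 = 0.14758 ≈ 0.1476 bits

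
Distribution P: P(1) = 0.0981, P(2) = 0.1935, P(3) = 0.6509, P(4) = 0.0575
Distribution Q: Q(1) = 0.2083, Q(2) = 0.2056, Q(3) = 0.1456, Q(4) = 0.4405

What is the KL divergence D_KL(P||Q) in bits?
1.1138 bits

D_KL(P||Q) = Σ P(x) log₂(P(x)/Q(x))

Computing term by term:
  P(1)·log₂(P(1)/Q(1)) = 0.0981·log₂(0.0981/0.2083) = -0.10657
  P(2)·log₂(P(2)/Q(2)) = 0.1935·log₂(0.1935/0.2056) = -0.01693
  P(3)·log₂(P(3)/Q(3)) = 0.6509·log₂(0.6509/0.1456) = 1.40622
  P(4)·log₂(P(4)/Q(4)) = 0.0575·log₂(0.0575/0.4405) = -0.16891

D_KL(P||Q) = -0.10657 - 0.01693 + 1.40622 - 0.16891 = 1.11381 ≈ 1.1138 bits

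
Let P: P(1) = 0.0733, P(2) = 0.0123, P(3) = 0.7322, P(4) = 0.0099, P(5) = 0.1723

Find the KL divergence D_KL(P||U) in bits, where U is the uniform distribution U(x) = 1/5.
1.1352 bits

U(i) = 1/5 for all i

D_KL(P||U) = Σ P(x) log₂(P(x) / (1/5))
           = Σ P(x) log₂(P(x)) + log₂(5)
           = log₂(5) - H(P)

H(P) = -Σ P(x) log₂(P(x)):
  -P(1)·log₂(P(1)) = -(0.0733)·log₂(0.0733) = 0.27634
  -P(2)·log₂(P(2)) = -(0.0123)·log₂(0.0123) = 0.07805
  -P(3)·log₂(P(3)) = -(0.7322)·log₂(0.7322) = 0.32926
  -P(4)·log₂(P(4)) = -(0.0099)·log₂(0.0099) = 0.06592
  -P(5)·log₂(P(5)) = -(0.1723)·log₂(0.1723) = 0.43713
H(P) = 0.27634 + 0.07805 + 0.32926 + 0.06592 + 0.43713 = 1.18670 bits

log₂(5) = 2.32193 bits

D_KL(P||U) = 2.32193 - 1.18670 = 1.13523 ≈ 1.1352 bits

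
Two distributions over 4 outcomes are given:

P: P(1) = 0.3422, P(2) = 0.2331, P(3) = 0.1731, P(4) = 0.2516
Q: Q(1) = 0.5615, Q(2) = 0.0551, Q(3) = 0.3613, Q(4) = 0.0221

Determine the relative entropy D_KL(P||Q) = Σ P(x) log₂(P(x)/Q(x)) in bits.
0.9397 bits

D_KL(P||Q) = Σ P(x) log₂(P(x)/Q(x))

Computing term by term:
  P(1)·log₂(P(1)/Q(1)) = 0.3422·log₂(0.3422/0.5615) = -0.24448
  P(2)·log₂(P(2)/Q(2)) = 0.2331·log₂(0.2331/0.0551) = 0.48504
  P(3)·log₂(P(3)/Q(3)) = 0.1731·log₂(0.1731/0.3613) = -0.18376
  P(4)·log₂(P(4)/Q(4)) = 0.2516·log₂(0.2516/0.0221) = 0.88287

D_KL(P||Q) = -0.24448 + 0.48504 - 0.18376 + 0.88287 = 0.93967 ≈ 0.9397 bits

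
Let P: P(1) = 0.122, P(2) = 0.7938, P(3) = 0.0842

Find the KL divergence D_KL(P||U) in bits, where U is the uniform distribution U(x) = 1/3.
0.6496 bits

U(i) = 1/3 for all i

D_KL(P||U) = Σ P(x) log₂(P(x) / (1/3))
           = Σ P(x) log₂(P(x)) + log₂(3)
           = log₂(3) - H(P)

H(P) = -Σ P(x) log₂(P(x)):
  -P(1)·log₂(P(1)) = -(0.122)·log₂(0.122) = 0.37028
  -P(2)·log₂(P(2)) = -(0.7938)·log₂(0.7938) = 0.26446
  -P(3)·log₂(P(3)) = -(0.0842)·log₂(0.0842) = 0.30060
H(P) = 0.37028 + 0.26446 + 0.30060 = 0.93534 bits

log₂(3) = 1.58496 bits

D_KL(P||U) = 1.58496 - 0.93534 = 0.64962 ≈ 0.6496 bits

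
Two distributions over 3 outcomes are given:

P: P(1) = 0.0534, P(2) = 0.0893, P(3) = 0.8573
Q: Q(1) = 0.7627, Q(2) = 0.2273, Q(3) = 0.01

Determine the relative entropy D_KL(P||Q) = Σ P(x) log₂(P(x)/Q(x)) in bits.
5.1801 bits

D_KL(P||Q) = Σ P(x) log₂(P(x)/Q(x))

Computing term by term:
  P(1)·log₂(P(1)/Q(1)) = 0.0534·log₂(0.0534/0.7627) = -0.20485
  P(2)·log₂(P(2)/Q(2)) = 0.0893·log₂(0.0893/0.2273) = -0.12036
  P(3)·log₂(P(3)/Q(3)) = 0.8573·log₂(0.8573/0.01) = 5.50535

D_KL(P||Q) = -0.20485 - 0.12036 + 5.50535 = 5.18014 ≈ 5.1801 bits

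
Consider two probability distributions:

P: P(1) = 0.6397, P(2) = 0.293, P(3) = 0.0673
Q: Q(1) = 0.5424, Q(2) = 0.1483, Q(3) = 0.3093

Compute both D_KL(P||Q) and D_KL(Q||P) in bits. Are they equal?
D_KL(P||Q) = 0.2920 bits, D_KL(Q||P) = 0.4058 bits. No, they are not equal.

D_KL(P||Q) = Σ P(x) log₂(P(x)/Q(x))

Computing term by term:
  P(1)·log₂(P(1)/Q(1)) = 0.6397·log₂(0.6397/0.5424) = 0.15227
  P(2)·log₂(P(2)/Q(2)) = 0.293·log₂(0.293/0.1483) = 0.28784
  P(3)·log₂(P(3)/Q(3)) = 0.0673·log₂(0.0673/0.3093) = -0.14808

D_KL(P||Q) = 0.15227 + 0.28784 - 0.14808 = 0.29203 ≈ 0.2920 bits

D_KL(Q||P) = Σ Q(x) log₂(Q(x)/P(x))

Computing term by term:
  Q(1)·log₂(Q(1)/P(1)) = 0.5424·log₂(0.5424/0.6397) = -0.12911
  Q(2)·log₂(Q(2)/P(2)) = 0.1483·log₂(0.1483/0.293) = -0.14569
  Q(3)·log₂(Q(3)/P(3)) = 0.3093·log₂(0.3093/0.0673) = 0.68056

D_KL(Q||P) = -0.12911 - 0.14569 + 0.68056 = 0.40576 ≈ 0.4058 bits

These are NOT equal (difference: 0.1138 bits). KL divergence is asymmetric: D_KL(P||Q) ≠ D_KL(Q||P) in general.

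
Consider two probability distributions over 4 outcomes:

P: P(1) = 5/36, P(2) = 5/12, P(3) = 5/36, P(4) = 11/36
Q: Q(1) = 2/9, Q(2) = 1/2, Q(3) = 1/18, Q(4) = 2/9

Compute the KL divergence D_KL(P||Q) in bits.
0.1202 bits

D_KL(P||Q) = Σ P(x) log₂(P(x)/Q(x))

Computing term by term:
  P(1)·log₂(P(1)/Q(1)) = (5/36)·log₂((5/36)/(2/9)) = -0.09418
  P(2)·log₂(P(2)/Q(2)) = (5/12)·log₂((5/12)/(1/2)) = -0.10960
  P(3)·log₂(P(3)/Q(3)) = (5/36)·log₂((5/36)/(1/18)) = 0.18360
  P(4)·log₂(P(4)/Q(4)) = (11/36)·log₂((11/36)/(2/9)) = 0.14038

D_KL(P||Q) = -0.09418 - 0.10960 + 0.18360 + 0.14038 = 0.12020 ≈ 0.1202 bits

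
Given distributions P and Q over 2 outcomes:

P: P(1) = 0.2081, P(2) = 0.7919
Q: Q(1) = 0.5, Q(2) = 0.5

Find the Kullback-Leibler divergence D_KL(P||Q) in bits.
0.2622 bits

D_KL(P||Q) = Σ P(x) log₂(P(x)/Q(x))

Computing term by term:
  P(1)·log₂(P(1)/Q(1)) = 0.2081·log₂(0.2081/0.5) = -0.26317
  P(2)·log₂(P(2)/Q(2)) = 0.7919·log₂(0.7919/0.5) = 0.52534

D_KL(P||Q) = -0.26317 + 0.52534 = 0.26217 ≈ 0.2622 bits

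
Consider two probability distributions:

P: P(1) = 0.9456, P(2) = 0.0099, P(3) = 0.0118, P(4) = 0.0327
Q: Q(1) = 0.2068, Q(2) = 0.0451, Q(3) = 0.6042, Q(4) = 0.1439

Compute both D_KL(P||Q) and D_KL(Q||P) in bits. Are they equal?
D_KL(P||Q) = 1.9151 bits, D_KL(Q||P) = 3.3835 bits. No, they are not equal.

D_KL(P||Q) = Σ P(x) log₂(P(x)/Q(x))

Computing term by term:
  P(1)·log₂(P(1)/Q(1)) = 0.9456·log₂(0.9456/0.2068) = 2.07369
  P(2)·log₂(P(2)/Q(2)) = 0.0099·log₂(0.0099/0.0451) = -0.02166
  P(3)·log₂(P(3)/Q(3)) = 0.0118·log₂(0.0118/0.6042) = -0.06700
  P(4)·log₂(P(4)/Q(4)) = 0.0327·log₂(0.0327/0.1439) = -0.06990

D_KL(P||Q) = 2.07369 - 0.02166 - 0.06700 - 0.06990 = 1.91513 ≈ 1.9151 bits

D_KL(Q||P) = Σ Q(x) log₂(Q(x)/P(x))

Computing term by term:
  Q(1)·log₂(Q(1)/P(1)) = 0.2068·log₂(0.2068/0.9456) = -0.45351
  Q(2)·log₂(Q(2)/P(2)) = 0.0451·log₂(0.0451/0.0099) = 0.09866
  Q(3)·log₂(Q(3)/P(3)) = 0.6042·log₂(0.6042/0.0118) = 3.43075
  Q(4)·log₂(Q(4)/P(4)) = 0.1439·log₂(0.1439/0.0327) = 0.30762

D_KL(Q||P) = -0.45351 + 0.09866 + 3.43075 + 0.30762 = 3.38352 ≈ 3.3835 bits

These are NOT equal (difference: 1.4684 bits). KL divergence is asymmetric: D_KL(P||Q) ≠ D_KL(Q||P) in general.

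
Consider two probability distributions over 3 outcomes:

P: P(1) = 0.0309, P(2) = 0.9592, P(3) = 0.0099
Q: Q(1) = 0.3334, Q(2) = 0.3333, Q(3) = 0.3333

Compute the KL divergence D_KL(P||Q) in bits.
1.3065 bits

D_KL(P||Q) = Σ P(x) log₂(P(x)/Q(x))

Computing term by term:
  P(1)·log₂(P(1)/Q(1)) = 0.0309·log₂(0.0309/0.3334) = -0.10604
  P(2)·log₂(P(2)/Q(2)) = 0.9592·log₂(0.9592/0.3333) = 1.46279
  P(3)·log₂(P(3)/Q(3)) = 0.0099·log₂(0.0099/0.3333) = -0.05023

D_KL(P||Q) = -0.10604 + 1.46279 - 0.05023 = 1.30652 ≈ 1.3065 bits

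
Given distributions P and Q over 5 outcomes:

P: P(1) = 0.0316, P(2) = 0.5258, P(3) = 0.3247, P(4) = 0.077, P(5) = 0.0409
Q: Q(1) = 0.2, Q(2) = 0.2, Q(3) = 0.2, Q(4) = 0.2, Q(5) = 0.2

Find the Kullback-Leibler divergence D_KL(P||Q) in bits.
0.6764 bits

D_KL(P||Q) = Σ P(x) log₂(P(x)/Q(x))

Computing term by term:
  P(1)·log₂(P(1)/Q(1)) = 0.0316·log₂(0.0316/0.2) = -0.08412
  P(2)·log₂(P(2)/Q(2)) = 0.5258·log₂(0.5258/0.2) = 0.73324
  P(3)·log₂(P(3)/Q(3)) = 0.3247·log₂(0.3247/0.2) = 0.22700
  P(4)·log₂(P(4)/Q(4)) = 0.077·log₂(0.077/0.2) = -0.10603
  P(5)·log₂(P(5)/Q(5)) = 0.0409·log₂(0.0409/0.2) = -0.09365

D_KL(P||Q) = -0.08412 + 0.73324 + 0.22700 - 0.10603 - 0.09365 = 0.67644 ≈ 0.6764 bits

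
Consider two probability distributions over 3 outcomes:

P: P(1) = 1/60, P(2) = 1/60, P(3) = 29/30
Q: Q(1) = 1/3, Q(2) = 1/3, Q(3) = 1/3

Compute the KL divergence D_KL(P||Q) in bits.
1.3408 bits

D_KL(P||Q) = Σ P(x) log₂(P(x)/Q(x))

Computing term by term:
  P(1)·log₂(P(1)/Q(1)) = (1/60)·log₂((1/60)/(1/3)) = -0.07203
  P(2)·log₂(P(2)/Q(2)) = (1/60)·log₂((1/60)/(1/3)) = -0.07203
  P(3)·log₂(P(3)/Q(3)) = (29/30)·log₂((29/30)/(1/3)) = 1.48485

D_KL(P||Q) = -0.07203 - 0.07203 + 1.48485 = 1.34079 ≈ 1.3408 bits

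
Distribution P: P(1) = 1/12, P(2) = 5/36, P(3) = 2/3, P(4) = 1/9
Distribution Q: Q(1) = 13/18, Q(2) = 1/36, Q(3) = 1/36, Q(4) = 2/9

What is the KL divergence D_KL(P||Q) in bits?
3.0084 bits

D_KL(P||Q) = Σ P(x) log₂(P(x)/Q(x))

Computing term by term:
  P(1)·log₂(P(1)/Q(1)) = (1/12)·log₂((1/12)/(13/18)) = -0.25962
  P(2)·log₂(P(2)/Q(2)) = (5/36)·log₂((5/36)/(1/36)) = 0.32249
  P(3)·log₂(P(3)/Q(3)) = (2/3)·log₂((2/3)/(1/36)) = 3.05664
  P(4)·log₂(P(4)/Q(4)) = (1/9)·log₂((1/9)/(2/9)) = -0.11111

D_KL(P||Q) = -0.25962 + 0.32249 + 3.05664 - 0.11111 = 3.00840 ≈ 3.0084 bits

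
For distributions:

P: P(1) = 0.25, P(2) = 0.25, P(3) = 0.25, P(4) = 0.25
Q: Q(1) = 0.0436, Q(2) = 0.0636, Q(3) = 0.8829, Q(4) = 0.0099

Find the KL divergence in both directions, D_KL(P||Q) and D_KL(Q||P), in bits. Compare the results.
D_KL(P||Q) = 1.8331 bits, D_KL(Q||P) = 1.3256 bits. D_KL(P||Q) is larger than D_KL(Q||P) by 0.5075 bits; the two directions differ.

D_KL(P||Q) = Σ P(x) log₂(P(x)/Q(x))

Computing term by term:
  P(1)·log₂(P(1)/Q(1)) = 0.25·log₂(0.25/0.0436) = 0.62988
  P(2)·log₂(P(2)/Q(2)) = 0.25·log₂(0.25/0.0636) = 0.49371
  P(3)·log₂(P(3)/Q(3)) = 0.25·log₂(0.25/0.8829) = -0.45508
  P(4)·log₂(P(4)/Q(4)) = 0.25·log₂(0.25/0.0099) = 1.16459

D_KL(P||Q) = 0.62988 + 0.49371 - 0.45508 + 1.16459 = 1.83310 ≈ 1.8331 bits

D_KL(Q||P) = Σ Q(x) log₂(Q(x)/P(x))

Computing term by term:
  Q(1)·log₂(Q(1)/P(1)) = 0.0436·log₂(0.0436/0.25) = -0.10985
  Q(2)·log₂(Q(2)/P(2)) = 0.0636·log₂(0.0636/0.25) = -0.12560
  Q(3)·log₂(Q(3)/P(3)) = 0.8829·log₂(0.8829/0.25) = 1.60716
  Q(4)·log₂(Q(4)/P(4)) = 0.0099·log₂(0.0099/0.25) = -0.04612

D_KL(Q||P) = -0.10985 - 0.12560 + 1.60716 - 0.04612 = 1.32559 ≈ 1.3256 bits

These are NOT equal (difference: 0.5075 bits). KL divergence is asymmetric: D_KL(P||Q) ≠ D_KL(Q||P) in general.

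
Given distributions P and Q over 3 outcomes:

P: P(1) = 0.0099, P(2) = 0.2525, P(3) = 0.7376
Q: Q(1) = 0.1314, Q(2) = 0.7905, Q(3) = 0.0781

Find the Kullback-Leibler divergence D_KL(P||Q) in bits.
1.9367 bits

D_KL(P||Q) = Σ P(x) log₂(P(x)/Q(x))

Computing term by term:
  P(1)·log₂(P(1)/Q(1)) = 0.0099·log₂(0.0099/0.1314) = -0.03693
  P(2)·log₂(P(2)/Q(2)) = 0.2525·log₂(0.2525/0.7905) = -0.41574
  P(3)·log₂(P(3)/Q(3)) = 0.7376·log₂(0.7376/0.0781) = 2.38941

D_KL(P||Q) = -0.03693 - 0.41574 + 2.38941 = 1.93674 ≈ 1.9367 bits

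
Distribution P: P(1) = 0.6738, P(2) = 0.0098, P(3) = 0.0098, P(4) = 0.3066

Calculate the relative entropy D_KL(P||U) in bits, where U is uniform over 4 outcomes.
0.9625 bits

U(i) = 1/4 for all i

D_KL(P||U) = Σ P(x) log₂(P(x) / (1/4))
           = Σ P(x) log₂(P(x)) + log₂(4)
           = log₂(4) - H(P)

H(P) = -Σ P(x) log₂(P(x)):
  -P(1)·log₂(P(1)) = -(0.6738)·log₂(0.6738) = 0.38380
  -P(2)·log₂(P(2)) = -(0.0098)·log₂(0.0098) = 0.06540
  -P(3)·log₂(P(3)) = -(0.0098)·log₂(0.0098) = 0.06540
  -P(4)·log₂(P(4)) = -(0.3066)·log₂(0.3066) = 0.52293
H(P) = 0.38380 + 0.06540 + 0.06540 + 0.52293 = 1.03753 bits

log₂(4) = 2.00000 bits

D_KL(P||U) = 2.00000 - 1.03753 = 0.96247 ≈ 0.9625 bits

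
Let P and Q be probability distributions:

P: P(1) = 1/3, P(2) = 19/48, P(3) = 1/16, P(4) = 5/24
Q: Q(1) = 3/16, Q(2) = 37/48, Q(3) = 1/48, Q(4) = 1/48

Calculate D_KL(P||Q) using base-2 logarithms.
0.6872 bits

D_KL(P||Q) = Σ P(x) log₂(P(x)/Q(x))

Computing term by term:
  P(1)·log₂(P(1)/Q(1)) = (1/3)·log₂((1/3)/(3/16)) = 0.27669
  P(2)·log₂(P(2)/Q(2)) = (19/48)·log₂((19/48)/(37/48)) = -0.38060
  P(3)·log₂(P(3)/Q(3)) = (1/16)·log₂((1/16)/(1/48)) = 0.09906
  P(4)·log₂(P(4)/Q(4)) = (5/24)·log₂((5/24)/(1/48)) = 0.69207

D_KL(P||Q) = 0.27669 - 0.38060 + 0.09906 + 0.69207 = 0.68722 ≈ 0.6872 bits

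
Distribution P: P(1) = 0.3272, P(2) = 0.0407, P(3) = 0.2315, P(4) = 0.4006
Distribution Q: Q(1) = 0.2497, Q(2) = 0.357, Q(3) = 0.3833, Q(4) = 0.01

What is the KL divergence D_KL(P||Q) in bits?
1.9645 bits

D_KL(P||Q) = Σ P(x) log₂(P(x)/Q(x))

Computing term by term:
  P(1)·log₂(P(1)/Q(1)) = 0.3272·log₂(0.3272/0.2497) = 0.12760
  P(2)·log₂(P(2)/Q(2)) = 0.0407·log₂(0.0407/0.357) = -0.12751
  P(3)·log₂(P(3)/Q(3)) = 0.2315·log₂(0.2315/0.3833) = -0.16841
  P(4)·log₂(P(4)/Q(4)) = 0.4006·log₂(0.4006/0.01) = 2.13283

D_KL(P||Q) = 0.12760 - 0.12751 - 0.16841 + 2.13283 = 1.96451 ≈ 1.9645 bits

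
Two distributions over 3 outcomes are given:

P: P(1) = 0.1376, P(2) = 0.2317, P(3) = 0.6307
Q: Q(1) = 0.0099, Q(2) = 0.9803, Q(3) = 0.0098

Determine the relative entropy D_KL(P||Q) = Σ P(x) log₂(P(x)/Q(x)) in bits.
3.8296 bits

D_KL(P||Q) = Σ P(x) log₂(P(x)/Q(x))

Computing term by term:
  P(1)·log₂(P(1)/Q(1)) = 0.1376·log₂(0.1376/0.0099) = 0.52245
  P(2)·log₂(P(2)/Q(2)) = 0.2317·log₂(0.2317/0.9803) = -0.48216
  P(3)·log₂(P(3)/Q(3)) = 0.6307·log₂(0.6307/0.0098) = 3.78926

D_KL(P||Q) = 0.52245 - 0.48216 + 3.78926 = 3.82955 ≈ 3.8296 bits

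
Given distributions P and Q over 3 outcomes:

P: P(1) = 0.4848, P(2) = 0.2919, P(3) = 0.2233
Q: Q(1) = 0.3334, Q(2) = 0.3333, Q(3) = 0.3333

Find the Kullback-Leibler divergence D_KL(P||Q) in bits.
0.0770 bits

D_KL(P||Q) = Σ P(x) log₂(P(x)/Q(x))

Computing term by term:
  P(1)·log₂(P(1)/Q(1)) = 0.4848·log₂(0.4848/0.3334) = 0.26186
  P(2)·log₂(P(2)/Q(2)) = 0.2919·log₂(0.2919/0.3333) = -0.05585
  P(3)·log₂(P(3)/Q(3)) = 0.2233·log₂(0.2233/0.3333) = -0.12903

D_KL(P||Q) = 0.26186 - 0.05585 - 0.12903 = 0.07698 ≈ 0.0770 bits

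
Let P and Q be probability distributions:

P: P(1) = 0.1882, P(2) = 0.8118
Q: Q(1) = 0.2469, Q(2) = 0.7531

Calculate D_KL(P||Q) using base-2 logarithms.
0.0142 bits

D_KL(P||Q) = Σ P(x) log₂(P(x)/Q(x))

Computing term by term:
  P(1)·log₂(P(1)/Q(1)) = 0.1882·log₂(0.1882/0.2469) = -0.07371
  P(2)·log₂(P(2)/Q(2)) = 0.8118·log₂(0.8118/0.7531) = 0.08790

D_KL(P||Q) = -0.07371 + 0.08790 = 0.01419 ≈ 0.0142 bits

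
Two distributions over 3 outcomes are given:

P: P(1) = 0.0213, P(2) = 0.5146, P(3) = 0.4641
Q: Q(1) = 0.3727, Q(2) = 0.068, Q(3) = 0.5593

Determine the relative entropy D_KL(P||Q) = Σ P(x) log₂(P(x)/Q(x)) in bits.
1.2897 bits

D_KL(P||Q) = Σ P(x) log₂(P(x)/Q(x))

Computing term by term:
  P(1)·log₂(P(1)/Q(1)) = 0.0213·log₂(0.0213/0.3727) = -0.08795
  P(2)·log₂(P(2)/Q(2)) = 0.5146·log₂(0.5146/0.068) = 1.50255
  P(3)·log₂(P(3)/Q(3)) = 0.4641·log₂(0.4641/0.5593) = -0.12493

D_KL(P||Q) = -0.08795 + 1.50255 - 0.12493 = 1.28967 ≈ 1.2897 bits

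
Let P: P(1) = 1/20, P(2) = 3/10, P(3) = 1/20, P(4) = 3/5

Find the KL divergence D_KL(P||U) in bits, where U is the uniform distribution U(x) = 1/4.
0.6045 bits

U(i) = 1/4 for all i

D_KL(P||U) = Σ P(x) log₂(P(x) / (1/4))
           = Σ P(x) log₂(P(x)) + log₂(4)
           = log₂(4) - H(P)

H(P) = -Σ P(x) log₂(P(x)):
  -P(1)·log₂(P(1)) = -(1/20)·log₂(1/20) = 0.21610
  -P(2)·log₂(P(2)) = -(3/10)·log₂(3/10) = 0.52109
  -P(3)·log₂(P(3)) = -(1/20)·log₂(1/20) = 0.21610
  -P(4)·log₂(P(4)) = -(3/5)·log₂(3/5) = 0.44218
H(P) = 0.21610 + 0.52109 + 0.21610 + 0.44218 = 1.39547 bits

log₂(4) = 2.00000 bits

D_KL(P||U) = 2.00000 - 1.39547 = 0.60453 ≈ 0.6045 bits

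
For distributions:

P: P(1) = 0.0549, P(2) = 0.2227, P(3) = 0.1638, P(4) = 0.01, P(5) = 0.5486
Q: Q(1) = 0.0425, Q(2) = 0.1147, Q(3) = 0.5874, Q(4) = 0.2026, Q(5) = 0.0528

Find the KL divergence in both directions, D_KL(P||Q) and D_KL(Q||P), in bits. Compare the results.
D_KL(P||Q) = 1.7410 bits, D_KL(Q||P) = 1.6578 bits. D_KL(P||Q) is larger than D_KL(Q||P) by 0.0832 bits; the two directions differ.

D_KL(P||Q) = Σ P(x) log₂(P(x)/Q(x))

Computing term by term:
  P(1)·log₂(P(1)/Q(1)) = 0.0549·log₂(0.0549/0.0425) = 0.02028
  P(2)·log₂(P(2)/Q(2)) = 0.2227·log₂(0.2227/0.1147) = 0.21318
  P(3)·log₂(P(3)/Q(3)) = 0.1638·log₂(0.1638/0.5874) = -0.30179
  P(4)·log₂(P(4)/Q(4)) = 0.01·log₂(0.01/0.2026) = -0.04341
  P(5)·log₂(P(5)/Q(5)) = 0.5486·log₂(0.5486/0.0528) = 1.85270

D_KL(P||Q) = 0.02028 + 0.21318 - 0.30179 - 0.04341 + 1.85270 = 1.74096 ≈ 1.7410 bits

D_KL(Q||P) = Σ Q(x) log₂(Q(x)/P(x))

Computing term by term:
  Q(1)·log₂(Q(1)/P(1)) = 0.0425·log₂(0.0425/0.0549) = -0.01570
  Q(2)·log₂(Q(2)/P(2)) = 0.1147·log₂(0.1147/0.2227) = -0.10979
  Q(3)·log₂(Q(3)/P(3)) = 0.5874·log₂(0.5874/0.1638) = 1.08223
  Q(4)·log₂(Q(4)/P(4)) = 0.2026·log₂(0.2026/0.01) = 0.87940
  Q(5)·log₂(Q(5)/P(5)) = 0.0528·log₂(0.0528/0.5486) = -0.17831

D_KL(Q||P) = -0.01570 - 0.10979 + 1.08223 + 0.87940 - 0.17831 = 1.65783 ≈ 1.6578 bits

These are NOT equal (difference: 0.0832 bits). KL divergence is asymmetric: D_KL(P||Q) ≠ D_KL(Q||P) in general.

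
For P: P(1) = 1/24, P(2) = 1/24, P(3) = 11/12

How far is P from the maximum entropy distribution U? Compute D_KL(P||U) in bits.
1.0878 bits

U(i) = 1/3 for all i

D_KL(P||U) = Σ P(x) log₂(P(x) / (1/3))
           = Σ P(x) log₂(P(x)) + log₂(3)
           = log₂(3) - H(P)

H(P) = -Σ P(x) log₂(P(x)):
  -P(1)·log₂(P(1)) = -(1/24)·log₂(1/24) = 0.19104
  -P(2)·log₂(P(2)) = -(1/24)·log₂(1/24) = 0.19104
  -P(3)·log₂(P(3)) = -(11/12)·log₂(11/12) = 0.11507
H(P) = 0.19104 + 0.19104 + 0.11507 = 0.49715 bits

log₂(3) = 1.58496 bits

D_KL(P||U) = 1.58496 - 0.49715 = 1.08781 ≈ 1.0878 bits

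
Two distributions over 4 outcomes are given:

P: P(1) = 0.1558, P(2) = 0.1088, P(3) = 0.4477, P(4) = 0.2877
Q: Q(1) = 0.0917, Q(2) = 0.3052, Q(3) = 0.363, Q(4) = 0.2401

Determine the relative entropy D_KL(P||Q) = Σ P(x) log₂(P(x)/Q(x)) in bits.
0.1678 bits

D_KL(P||Q) = Σ P(x) log₂(P(x)/Q(x))

Computing term by term:
  P(1)·log₂(P(1)/Q(1)) = 0.1558·log₂(0.1558/0.0917) = 0.11914
  P(2)·log₂(P(2)/Q(2)) = 0.1088·log₂(0.1088/0.3052) = -0.16190
  P(3)·log₂(P(3)/Q(3)) = 0.4477·log₂(0.4477/0.363) = 0.13546
  P(4)·log₂(P(4)/Q(4)) = 0.2877·log₂(0.2877/0.2401) = 0.07507

D_KL(P||Q) = 0.11914 - 0.16190 + 0.13546 + 0.07507 = 0.16777 ≈ 0.1678 bits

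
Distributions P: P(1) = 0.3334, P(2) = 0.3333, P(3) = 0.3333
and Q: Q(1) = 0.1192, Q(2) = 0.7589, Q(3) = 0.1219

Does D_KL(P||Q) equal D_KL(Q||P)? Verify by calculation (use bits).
D_KL(P||Q) = 0.5827 bits, D_KL(Q||P) = 0.5471 bits. No — D_KL(P||Q) ≠ D_KL(Q||P) for this pair.

D_KL(P||Q) = Σ P(x) log₂(P(x)/Q(x))

Computing term by term:
  P(1)·log₂(P(1)/Q(1)) = 0.3334·log₂(0.3334/0.1192) = 0.49472
  P(2)·log₂(P(2)/Q(2)) = 0.3333·log₂(0.3333/0.7589) = -0.39566
  P(3)·log₂(P(3)/Q(3)) = 0.3333·log₂(0.3333/0.1219) = 0.48366

D_KL(P||Q) = 0.49472 - 0.39566 + 0.48366 = 0.58272 ≈ 0.5827 bits

D_KL(Q||P) = Σ Q(x) log₂(Q(x)/P(x))

Computing term by term:
  Q(1)·log₂(Q(1)/P(1)) = 0.1192·log₂(0.1192/0.3334) = -0.17688
  Q(2)·log₂(Q(2)/P(2)) = 0.7589·log₂(0.7589/0.3333) = 0.90088
  Q(3)·log₂(Q(3)/P(3)) = 0.1219·log₂(0.1219/0.3333) = -0.17689

D_KL(Q||P) = -0.17688 + 0.90088 - 0.17689 = 0.54711 ≈ 0.5471 bits

These are NOT equal (difference: 0.0356 bits). KL divergence is asymmetric: D_KL(P||Q) ≠ D_KL(Q||P) in general.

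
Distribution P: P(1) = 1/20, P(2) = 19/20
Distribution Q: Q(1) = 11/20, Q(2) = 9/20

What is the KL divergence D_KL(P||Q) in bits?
0.8511 bits

D_KL(P||Q) = Σ P(x) log₂(P(x)/Q(x))

Computing term by term:
  P(1)·log₂(P(1)/Q(1)) = (1/20)·log₂((1/20)/(11/20)) = -0.17297
  P(2)·log₂(P(2)/Q(2)) = (19/20)·log₂((19/20)/(9/20)) = 1.02410

D_KL(P||Q) = -0.17297 + 1.02410 = 0.85113 ≈ 0.8511 bits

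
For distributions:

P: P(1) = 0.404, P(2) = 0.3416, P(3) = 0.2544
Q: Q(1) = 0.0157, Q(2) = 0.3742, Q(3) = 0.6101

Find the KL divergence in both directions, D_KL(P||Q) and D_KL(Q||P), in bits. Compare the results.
D_KL(P||Q) = 1.5270 bits, D_KL(Q||P) = 0.7456 bits. D_KL(P||Q) is larger than D_KL(Q||P) by 0.7814 bits; the two directions differ.

D_KL(P||Q) = Σ P(x) log₂(P(x)/Q(x))

Computing term by term:
  P(1)·log₂(P(1)/Q(1)) = 0.404·log₂(0.404/0.0157) = 1.89295
  P(2)·log₂(P(2)/Q(2)) = 0.3416·log₂(0.3416/0.3742) = -0.04492
  P(3)·log₂(P(3)/Q(3)) = 0.2544·log₂(0.2544/0.6101) = -0.32104

D_KL(P||Q) = 1.89295 - 0.04492 - 0.32104 = 1.52699 ≈ 1.5270 bits

D_KL(Q||P) = Σ Q(x) log₂(Q(x)/P(x))

Computing term by term:
  Q(1)·log₂(Q(1)/P(1)) = 0.0157·log₂(0.0157/0.404) = -0.07356
  Q(2)·log₂(Q(2)/P(2)) = 0.3742·log₂(0.3742/0.3416) = 0.04921
  Q(3)·log₂(Q(3)/P(3)) = 0.6101·log₂(0.6101/0.2544) = 0.76991

D_KL(Q||P) = -0.07356 + 0.04921 + 0.76991 = 0.74556 ≈ 0.7456 bits

These are NOT equal (difference: 0.7814 bits). KL divergence is asymmetric: D_KL(P||Q) ≠ D_KL(Q||P) in general.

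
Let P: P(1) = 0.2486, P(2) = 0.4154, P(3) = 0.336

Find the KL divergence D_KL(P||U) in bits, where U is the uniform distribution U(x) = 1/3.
0.0306 bits

U(i) = 1/3 for all i

D_KL(P||U) = Σ P(x) log₂(P(x) / (1/3))
           = Σ P(x) log₂(P(x)) + log₂(3)
           = log₂(3) - H(P)

H(P) = -Σ P(x) log₂(P(x)):
  -P(1)·log₂(P(1)) = -(0.2486)·log₂(0.2486) = 0.49921
  -P(2)·log₂(P(2)) = -(0.4154)·log₂(0.4154) = 0.52649
  -P(3)·log₂(P(3)) = -(0.336)·log₂(0.336) = 0.52868
H(P) = 0.49921 + 0.52649 + 0.52868 = 1.55438 bits

log₂(3) = 1.58496 bits

D_KL(P||U) = 1.58496 - 1.55438 = 0.03058 ≈ 0.0306 bits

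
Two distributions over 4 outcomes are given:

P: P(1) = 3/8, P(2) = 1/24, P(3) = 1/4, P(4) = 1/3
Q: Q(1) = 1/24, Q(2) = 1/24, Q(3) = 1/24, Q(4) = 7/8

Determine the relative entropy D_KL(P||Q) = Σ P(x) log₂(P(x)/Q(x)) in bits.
1.3709 bits

D_KL(P||Q) = Σ P(x) log₂(P(x)/Q(x))

Computing term by term:
  P(1)·log₂(P(1)/Q(1)) = (3/8)·log₂((3/8)/(1/24)) = 1.18872
  P(2)·log₂(P(2)/Q(2)) = (1/24)·log₂((1/24)/(1/24)) = 0.00000
  P(3)·log₂(P(3)/Q(3)) = (1/4)·log₂((1/4)/(1/24)) = 0.64624
  P(4)·log₂(P(4)/Q(4)) = (1/3)·log₂((1/3)/(7/8)) = -0.46411

D_KL(P||Q) = 1.18872 + 0.00000 + 0.64624 - 0.46411 = 1.37085 ≈ 1.3709 bits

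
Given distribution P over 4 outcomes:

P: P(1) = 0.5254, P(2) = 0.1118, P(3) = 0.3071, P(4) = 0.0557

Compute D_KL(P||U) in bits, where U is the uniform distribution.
0.4036 bits

U(i) = 1/4 for all i

D_KL(P||U) = Σ P(x) log₂(P(x) / (1/4))
           = Σ P(x) log₂(P(x)) + log₂(4)
           = log₂(4) - H(P)

H(P) = -Σ P(x) log₂(P(x)):
  -P(1)·log₂(P(1)) = -(0.5254)·log₂(0.5254) = 0.48784
  -P(2)·log₂(P(2)) = -(0.1118)·log₂(0.1118) = 0.35340
  -P(3)·log₂(P(3)) = -(0.3071)·log₂(0.3071) = 0.52306
  -P(4)·log₂(P(4)) = -(0.0557)·log₂(0.0557) = 0.23206
H(P) = 0.48784 + 0.35340 + 0.52306 + 0.23206 = 1.59636 bits

log₂(4) = 2.00000 bits

D_KL(P||U) = 2.00000 - 1.59636 = 0.40364 ≈ 0.4036 bits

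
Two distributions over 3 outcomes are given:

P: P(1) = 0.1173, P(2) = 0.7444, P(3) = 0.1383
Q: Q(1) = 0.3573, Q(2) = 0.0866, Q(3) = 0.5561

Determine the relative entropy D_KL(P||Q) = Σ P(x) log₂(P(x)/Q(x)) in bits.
1.8442 bits

D_KL(P||Q) = Σ P(x) log₂(P(x)/Q(x))

Computing term by term:
  P(1)·log₂(P(1)/Q(1)) = 0.1173·log₂(0.1173/0.3573) = -0.18849
  P(2)·log₂(P(2)/Q(2)) = 0.7444·log₂(0.7444/0.0866) = 2.31035
  P(3)·log₂(P(3)/Q(3)) = 0.1383·log₂(0.1383/0.5561) = -0.27764

D_KL(P||Q) = -0.18849 + 2.31035 - 0.27764 = 1.84422 ≈ 1.8442 bits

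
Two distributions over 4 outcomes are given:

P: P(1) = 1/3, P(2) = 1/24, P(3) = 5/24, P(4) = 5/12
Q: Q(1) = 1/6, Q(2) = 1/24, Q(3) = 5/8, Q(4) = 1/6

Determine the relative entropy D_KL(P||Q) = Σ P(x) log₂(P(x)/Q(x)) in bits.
0.5539 bits

D_KL(P||Q) = Σ P(x) log₂(P(x)/Q(x))

Computing term by term:
  P(1)·log₂(P(1)/Q(1)) = (1/3)·log₂((1/3)/(1/6)) = 0.33333
  P(2)·log₂(P(2)/Q(2)) = (1/24)·log₂((1/24)/(1/24)) = 0.00000
  P(3)·log₂(P(3)/Q(3)) = (5/24)·log₂((5/24)/(5/8)) = -0.33020
  P(4)·log₂(P(4)/Q(4)) = (5/12)·log₂((5/12)/(1/6)) = 0.55080

D_KL(P||Q) = 0.33333 + 0.00000 - 0.33020 + 0.55080 = 0.55393 ≈ 0.5539 bits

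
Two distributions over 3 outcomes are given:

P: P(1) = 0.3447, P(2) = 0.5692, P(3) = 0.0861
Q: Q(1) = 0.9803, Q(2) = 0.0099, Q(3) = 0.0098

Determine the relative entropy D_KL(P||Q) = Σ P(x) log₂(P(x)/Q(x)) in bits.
3.0774 bits

D_KL(P||Q) = Σ P(x) log₂(P(x)/Q(x))

Computing term by term:
  P(1)·log₂(P(1)/Q(1)) = 0.3447·log₂(0.3447/0.9803) = -0.51977
  P(2)·log₂(P(2)/Q(2)) = 0.5692·log₂(0.5692/0.0099) = 3.32718
  P(3)·log₂(P(3)/Q(3)) = 0.0861·log₂(0.0861/0.0098) = 0.26994

D_KL(P||Q) = -0.51977 + 3.32718 + 0.26994 = 3.07735 ≈ 3.0774 bits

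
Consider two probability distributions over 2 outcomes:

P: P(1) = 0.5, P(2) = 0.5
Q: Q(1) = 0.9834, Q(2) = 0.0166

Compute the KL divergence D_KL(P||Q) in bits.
1.9684 bits

D_KL(P||Q) = Σ P(x) log₂(P(x)/Q(x))

Computing term by term:
  P(1)·log₂(P(1)/Q(1)) = 0.5·log₂(0.5/0.9834) = -0.48793
  P(2)·log₂(P(2)/Q(2)) = 0.5·log₂(0.5/0.0166) = 2.45634

D_KL(P||Q) = -0.48793 + 2.45634 = 1.96841 ≈ 1.9684 bits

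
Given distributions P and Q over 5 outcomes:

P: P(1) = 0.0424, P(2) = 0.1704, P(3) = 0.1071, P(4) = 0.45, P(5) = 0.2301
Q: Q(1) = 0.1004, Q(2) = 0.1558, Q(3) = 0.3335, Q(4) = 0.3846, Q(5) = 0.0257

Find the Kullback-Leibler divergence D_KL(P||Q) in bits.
0.6234 bits

D_KL(P||Q) = Σ P(x) log₂(P(x)/Q(x))

Computing term by term:
  P(1)·log₂(P(1)/Q(1)) = 0.0424·log₂(0.0424/0.1004) = -0.05273
  P(2)·log₂(P(2)/Q(2)) = 0.1704·log₂(0.1704/0.1558) = 0.02202
  P(3)·log₂(P(3)/Q(3)) = 0.1071·log₂(0.1071/0.3335) = -0.17551
  P(4)·log₂(P(4)/Q(4)) = 0.45·log₂(0.45/0.3846) = 0.10195
  P(5)·log₂(P(5)/Q(5)) = 0.2301·log₂(0.2301/0.0257) = 0.72767

D_KL(P||Q) = -0.05273 + 0.02202 - 0.17551 + 0.10195 + 0.72767 = 0.62340 ≈ 0.6234 bits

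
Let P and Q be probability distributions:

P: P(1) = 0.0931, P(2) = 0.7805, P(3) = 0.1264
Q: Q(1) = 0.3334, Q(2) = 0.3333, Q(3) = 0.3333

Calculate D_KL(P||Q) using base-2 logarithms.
0.6100 bits

D_KL(P||Q) = Σ P(x) log₂(P(x)/Q(x))

Computing term by term:
  P(1)·log₂(P(1)/Q(1)) = 0.0931·log₂(0.0931/0.3334) = -0.17134
  P(2)·log₂(P(2)/Q(2)) = 0.7805·log₂(0.7805/0.3333) = 0.95812
  P(3)·log₂(P(3)/Q(3)) = 0.1264·log₂(0.1264/0.3333) = -0.17681

D_KL(P||Q) = -0.17134 + 0.95812 - 0.17681 = 0.60997 ≈ 0.6100 bits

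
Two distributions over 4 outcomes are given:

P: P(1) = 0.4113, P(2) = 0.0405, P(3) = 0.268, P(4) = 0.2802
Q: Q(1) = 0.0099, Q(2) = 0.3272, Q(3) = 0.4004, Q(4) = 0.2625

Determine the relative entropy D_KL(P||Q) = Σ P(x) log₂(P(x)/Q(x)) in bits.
1.9605 bits

D_KL(P||Q) = Σ P(x) log₂(P(x)/Q(x))

Computing term by term:
  P(1)·log₂(P(1)/Q(1)) = 0.4113·log₂(0.4113/0.0099) = 2.21140
  P(2)·log₂(P(2)/Q(2)) = 0.0405·log₂(0.0405/0.3272) = -0.12207
  P(3)·log₂(P(3)/Q(3)) = 0.268·log₂(0.268/0.4004) = -0.15523
  P(4)·log₂(P(4)/Q(4)) = 0.2802·log₂(0.2802/0.2625) = 0.02638

D_KL(P||Q) = 2.21140 - 0.12207 - 0.15523 + 0.02638 = 1.96048 ≈ 1.9605 bits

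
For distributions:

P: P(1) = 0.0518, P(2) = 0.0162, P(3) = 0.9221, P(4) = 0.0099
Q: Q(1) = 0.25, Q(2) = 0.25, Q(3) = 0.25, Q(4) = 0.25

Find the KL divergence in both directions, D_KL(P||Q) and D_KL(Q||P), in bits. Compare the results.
D_KL(P||Q) = 1.5086 bits, D_KL(Q||P) = 2.2485 bits. D_KL(Q||P) is larger than D_KL(P||Q) by 0.7399 bits; the two directions differ.

D_KL(P||Q) = Σ P(x) log₂(P(x)/Q(x))

Computing term by term:
  P(1)·log₂(P(1)/Q(1)) = 0.0518·log₂(0.0518/0.25) = -0.11763
  P(2)·log₂(P(2)/Q(2)) = 0.0162·log₂(0.0162/0.25) = -0.06396
  P(3)·log₂(P(3)/Q(3)) = 0.9221·log₂(0.9221/0.25) = 1.73631
  P(4)·log₂(P(4)/Q(4)) = 0.0099·log₂(0.0099/0.25) = -0.04612

D_KL(P||Q) = -0.11763 - 0.06396 + 1.73631 - 0.04612 = 1.50860 ≈ 1.5086 bits

D_KL(Q||P) = Σ Q(x) log₂(Q(x)/P(x))

Computing term by term:
  Q(1)·log₂(Q(1)/P(1)) = 0.25·log₂(0.25/0.0518) = 0.56773
  Q(2)·log₂(Q(2)/P(2)) = 0.25·log₂(0.25/0.0162) = 0.98697
  Q(3)·log₂(Q(3)/P(3)) = 0.25·log₂(0.25/0.9221) = -0.47075
  Q(4)·log₂(Q(4)/P(4)) = 0.25·log₂(0.25/0.0099) = 1.16459

D_KL(Q||P) = 0.56773 + 0.98697 - 0.47075 + 1.16459 = 2.24854 ≈ 2.2485 bits

These are NOT equal (difference: 0.7399 bits). KL divergence is asymmetric: D_KL(P||Q) ≠ D_KL(Q||P) in general.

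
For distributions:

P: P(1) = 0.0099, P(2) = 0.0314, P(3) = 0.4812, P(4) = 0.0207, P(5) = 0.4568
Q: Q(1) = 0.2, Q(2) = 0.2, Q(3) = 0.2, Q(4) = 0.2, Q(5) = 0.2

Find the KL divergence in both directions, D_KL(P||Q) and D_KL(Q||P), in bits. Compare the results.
D_KL(P||Q) = 0.9593 bits, D_KL(Q||P) = 1.5643 bits. D_KL(Q||P) is larger than D_KL(P||Q) by 0.6050 bits; the two directions differ.

D_KL(P||Q) = Σ P(x) log₂(P(x)/Q(x))

Computing term by term:
  P(1)·log₂(P(1)/Q(1)) = 0.0099·log₂(0.0099/0.2) = -0.04293
  P(2)·log₂(P(2)/Q(2)) = 0.0314·log₂(0.0314/0.2) = -0.08387
  P(3)·log₂(P(3)/Q(3)) = 0.4812·log₂(0.4812/0.2) = 0.60951
  P(4)·log₂(P(4)/Q(4)) = 0.0207·log₂(0.0207/0.2) = -0.06774
  P(5)·log₂(P(5)/Q(5)) = 0.4568·log₂(0.4568/0.2) = 0.54431

D_KL(P||Q) = -0.04293 - 0.08387 + 0.60951 - 0.06774 + 0.54431 = 0.95928 ≈ 0.9593 bits

D_KL(Q||P) = Σ Q(x) log₂(Q(x)/P(x))

Computing term by term:
  Q(1)·log₂(Q(1)/P(1)) = 0.2·log₂(0.2/0.0099) = 0.86729
  Q(2)·log₂(Q(2)/P(2)) = 0.2·log₂(0.2/0.0314) = 0.53423
  Q(3)·log₂(Q(3)/P(3)) = 0.2·log₂(0.2/0.4812) = -0.25333
  Q(4)·log₂(Q(4)/P(4)) = 0.2·log₂(0.2/0.0207) = 0.65446
  Q(5)·log₂(Q(5)/P(5)) = 0.2·log₂(0.2/0.4568) = -0.23831

D_KL(Q||P) = 0.86729 + 0.53423 - 0.25333 + 0.65446 - 0.23831 = 1.56434 ≈ 1.5643 bits

These are NOT equal (difference: 0.6050 bits). KL divergence is asymmetric: D_KL(P||Q) ≠ D_KL(Q||P) in general.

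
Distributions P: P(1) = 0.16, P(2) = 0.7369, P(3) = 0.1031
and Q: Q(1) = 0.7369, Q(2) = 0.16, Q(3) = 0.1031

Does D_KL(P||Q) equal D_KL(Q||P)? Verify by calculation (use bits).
D_KL(P||Q) = 1.2711 bits, D_KL(Q||P) = 1.2711 bits. Yes — for this pair D_KL(P||Q) = D_KL(Q||P).

D_KL(P||Q) = Σ P(x) log₂(P(x)/Q(x))

Computing term by term:
  P(1)·log₂(P(1)/Q(1)) = 0.16·log₂(0.16/0.7369) = -0.35254
  P(2)·log₂(P(2)/Q(2)) = 0.7369·log₂(0.7369/0.16) = 1.62368
  P(3)·log₂(P(3)/Q(3)) = 0.1031·log₂(0.1031/0.1031) = 0.00000

D_KL(P||Q) = -0.35254 + 1.62368 + 0.00000 = 1.27114 ≈ 1.2711 bits

D_KL(Q||P) = Σ Q(x) log₂(Q(x)/P(x))

Computing term by term:
  Q(1)·log₂(Q(1)/P(1)) = 0.7369·log₂(0.7369/0.16) = 1.62368
  Q(2)·log₂(Q(2)/P(2)) = 0.16·log₂(0.16/0.7369) = -0.35254
  Q(3)·log₂(Q(3)/P(3)) = 0.1031·log₂(0.1031/0.1031) = 0.00000

D_KL(Q||P) = 1.62368 - 0.35254 + 0.00000 = 1.27114 ≈ 1.2711 bits

These ARE equal here. Q is P with outcomes relabeled (Q(1) = P(2), Q(2) = P(1)) by a relabeling that is its own inverse, so the two sums contain exactly the same terms in a different order. This is a special case — KL divergence is not symmetric in general: D_KL(P||Q) ≠ D_KL(Q||P) for most P, Q.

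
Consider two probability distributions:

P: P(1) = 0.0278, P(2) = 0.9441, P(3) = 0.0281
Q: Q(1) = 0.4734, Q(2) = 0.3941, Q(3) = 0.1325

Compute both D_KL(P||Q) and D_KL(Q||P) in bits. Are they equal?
D_KL(P||Q) = 1.0134 bits, D_KL(Q||P) = 1.7359 bits. No, they are not equal.

D_KL(P||Q) = Σ P(x) log₂(P(x)/Q(x))

Computing term by term:
  P(1)·log₂(P(1)/Q(1)) = 0.0278·log₂(0.0278/0.4734) = -0.11370
  P(2)·log₂(P(2)/Q(2)) = 0.9441·log₂(0.9441/0.3941) = 1.18992
  P(3)·log₂(P(3)/Q(3)) = 0.0281·log₂(0.0281/0.1325) = -0.06287

D_KL(P||Q) = -0.11370 + 1.18992 - 0.06287 = 1.01335 ≈ 1.0134 bits

D_KL(Q||P) = Σ Q(x) log₂(Q(x)/P(x))

Computing term by term:
  Q(1)·log₂(Q(1)/P(1)) = 0.4734·log₂(0.4734/0.0278) = 1.93616
  Q(2)·log₂(Q(2)/P(2)) = 0.3941·log₂(0.3941/0.9441) = -0.49671
  Q(3)·log₂(Q(3)/P(3)) = 0.1325·log₂(0.1325/0.0281) = 0.29645

D_KL(Q||P) = 1.93616 - 0.49671 + 0.29645 = 1.73590 ≈ 1.7359 bits

These are NOT equal (difference: 0.7225 bits). KL divergence is asymmetric: D_KL(P||Q) ≠ D_KL(Q||P) in general.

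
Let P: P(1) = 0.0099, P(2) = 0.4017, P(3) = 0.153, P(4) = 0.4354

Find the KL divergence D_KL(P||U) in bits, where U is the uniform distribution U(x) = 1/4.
0.4688 bits

U(i) = 1/4 for all i

D_KL(P||U) = Σ P(x) log₂(P(x) / (1/4))
           = Σ P(x) log₂(P(x)) + log₂(4)
           = log₂(4) - H(P)

H(P) = -Σ P(x) log₂(P(x)):
  -P(1)·log₂(P(1)) = -(0.0099)·log₂(0.0099) = 0.06592
  -P(2)·log₂(P(2)) = -(0.4017)·log₂(0.4017) = 0.52856
  -P(3)·log₂(P(3)) = -(0.153)·log₂(0.153) = 0.41438
  -P(4)·log₂(P(4)) = -(0.4354)·log₂(0.4354) = 0.52230
H(P) = 0.06592 + 0.52856 + 0.41438 + 0.52230 = 1.53116 bits

log₂(4) = 2.00000 bits

D_KL(P||U) = 2.00000 - 1.53116 = 0.46884 ≈ 0.4688 bits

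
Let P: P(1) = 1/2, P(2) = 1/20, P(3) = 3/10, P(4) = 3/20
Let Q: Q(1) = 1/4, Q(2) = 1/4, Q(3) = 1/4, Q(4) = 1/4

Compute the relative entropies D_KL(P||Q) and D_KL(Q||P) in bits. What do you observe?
D_KL(P||Q) = 0.3523 bits, D_KL(Q||P) = 0.4490 bits. The two directions give different values (D_KL(Q||P) exceeds D_KL(P||Q) by 0.0967 bits): KL divergence is asymmetric.

D_KL(P||Q) = Σ P(x) log₂(P(x)/Q(x))

Computing term by term:
  P(1)·log₂(P(1)/Q(1)) = (1/2)·log₂((1/2)/(1/4)) = 0.50000
  P(2)·log₂(P(2)/Q(2)) = (1/20)·log₂((1/20)/(1/4)) = -0.11610
  P(3)·log₂(P(3)/Q(3)) = (3/10)·log₂((3/10)/(1/4)) = 0.07891
  P(4)·log₂(P(4)/Q(4)) = (3/20)·log₂((3/20)/(1/4)) = -0.11054

D_KL(P||Q) = 0.50000 - 0.11610 + 0.07891 - 0.11054 = 0.35227 ≈ 0.3523 bits

D_KL(Q||P) = Σ Q(x) log₂(Q(x)/P(x))

Computing term by term:
  Q(1)·log₂(Q(1)/P(1)) = (1/4)·log₂((1/4)/(1/2)) = -0.25000
  Q(2)·log₂(Q(2)/P(2)) = (1/4)·log₂((1/4)/(1/20)) = 0.58048
  Q(3)·log₂(Q(3)/P(3)) = (1/4)·log₂((1/4)/(3/10)) = -0.06576
  Q(4)·log₂(Q(4)/P(4)) = (1/4)·log₂((1/4)/(3/20)) = 0.18424

D_KL(Q||P) = -0.25000 + 0.58048 - 0.06576 + 0.18424 = 0.44896 ≈ 0.4490 bits

These are NOT equal (difference: 0.0967 bits). KL divergence is asymmetric: D_KL(P||Q) ≠ D_KL(Q||P) in general.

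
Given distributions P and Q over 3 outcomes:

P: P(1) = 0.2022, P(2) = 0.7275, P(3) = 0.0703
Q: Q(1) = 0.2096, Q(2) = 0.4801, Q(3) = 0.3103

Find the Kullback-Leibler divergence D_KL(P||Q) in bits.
0.2751 bits

D_KL(P||Q) = Σ P(x) log₂(P(x)/Q(x))

Computing term by term:
  P(1)·log₂(P(1)/Q(1)) = 0.2022·log₂(0.2022/0.2096) = -0.01049
  P(2)·log₂(P(2)/Q(2)) = 0.7275·log₂(0.7275/0.4801) = 0.43622
  P(3)·log₂(P(3)/Q(3)) = 0.0703·log₂(0.0703/0.3103) = -0.15059

D_KL(P||Q) = -0.01049 + 0.43622 - 0.15059 = 0.27514 ≈ 0.2751 bits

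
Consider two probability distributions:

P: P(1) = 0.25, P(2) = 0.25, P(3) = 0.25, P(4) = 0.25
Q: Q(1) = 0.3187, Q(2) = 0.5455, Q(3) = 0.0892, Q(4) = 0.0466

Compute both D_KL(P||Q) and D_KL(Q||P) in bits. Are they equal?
D_KL(P||Q) = 0.6086 bits, D_KL(Q||P) = 0.4801 bits. No, they are not equal.

D_KL(P||Q) = Σ P(x) log₂(P(x)/Q(x))

Computing term by term:
  P(1)·log₂(P(1)/Q(1)) = 0.25·log₂(0.25/0.3187) = -0.08757
  P(2)·log₂(P(2)/Q(2)) = 0.25·log₂(0.25/0.5455) = -0.28141
  P(3)·log₂(P(3)/Q(3)) = 0.25·log₂(0.25/0.0892) = 0.37170
  P(4)·log₂(P(4)/Q(4)) = 0.25·log₂(0.25/0.0466) = 0.60588

D_KL(P||Q) = -0.08757 - 0.28141 + 0.37170 + 0.60588 = 0.60860 ≈ 0.6086 bits

D_KL(Q||P) = Σ Q(x) log₂(Q(x)/P(x))

Computing term by term:
  Q(1)·log₂(Q(1)/P(1)) = 0.3187·log₂(0.3187/0.25) = 0.11163
  Q(2)·log₂(Q(2)/P(2)) = 0.5455·log₂(0.5455/0.25) = 0.61404
  Q(3)·log₂(Q(3)/P(3)) = 0.0892·log₂(0.0892/0.25) = -0.13262
  Q(4)·log₂(Q(4)/P(4)) = 0.0466·log₂(0.0466/0.25) = -0.11294

D_KL(Q||P) = 0.11163 + 0.61404 - 0.13262 - 0.11294 = 0.48011 ≈ 0.4801 bits

These are NOT equal (difference: 0.1285 bits). KL divergence is asymmetric: D_KL(P||Q) ≠ D_KL(Q||P) in general.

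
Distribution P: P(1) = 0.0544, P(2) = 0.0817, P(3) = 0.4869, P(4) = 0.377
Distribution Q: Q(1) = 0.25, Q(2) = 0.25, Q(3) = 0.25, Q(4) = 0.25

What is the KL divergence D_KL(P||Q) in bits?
0.4402 bits

D_KL(P||Q) = Σ P(x) log₂(P(x)/Q(x))

Computing term by term:
  P(1)·log₂(P(1)/Q(1)) = 0.0544·log₂(0.0544/0.25) = -0.11969
  P(2)·log₂(P(2)/Q(2)) = 0.0817·log₂(0.0817/0.25) = -0.13182
  P(3)·log₂(P(3)/Q(3)) = 0.4869·log₂(0.4869/0.25) = 0.46825
  P(4)·log₂(P(4)/Q(4)) = 0.377·log₂(0.377/0.25) = 0.22342

D_KL(P||Q) = -0.11969 - 0.13182 + 0.46825 + 0.22342 = 0.44016 ≈ 0.4402 bits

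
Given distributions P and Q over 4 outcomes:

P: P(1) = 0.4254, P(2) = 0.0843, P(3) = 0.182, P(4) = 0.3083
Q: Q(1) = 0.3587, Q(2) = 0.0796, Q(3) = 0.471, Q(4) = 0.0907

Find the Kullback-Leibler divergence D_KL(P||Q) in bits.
0.4062 bits

D_KL(P||Q) = Σ P(x) log₂(P(x)/Q(x))

Computing term by term:
  P(1)·log₂(P(1)/Q(1)) = 0.4254·log₂(0.4254/0.3587) = 0.10467
  P(2)·log₂(P(2)/Q(2)) = 0.0843·log₂(0.0843/0.0796) = 0.00698
  P(3)·log₂(P(3)/Q(3)) = 0.182·log₂(0.182/0.471) = -0.24967
  P(4)·log₂(P(4)/Q(4)) = 0.3083·log₂(0.3083/0.0907) = 0.54420

D_KL(P||Q) = 0.10467 + 0.00698 - 0.24967 + 0.54420 = 0.40618 ≈ 0.4062 bits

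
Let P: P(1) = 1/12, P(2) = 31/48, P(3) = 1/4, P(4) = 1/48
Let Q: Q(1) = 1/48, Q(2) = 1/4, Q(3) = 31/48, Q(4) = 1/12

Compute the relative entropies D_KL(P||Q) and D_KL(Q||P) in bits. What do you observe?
D_KL(P||Q) = 0.6670 bits, D_KL(Q||P) = 0.6670 bits. The two directions give the same value here, because Q is a self-inverse relabeling of P; in general KL divergence is asymmetric.

D_KL(P||Q) = Σ P(x) log₂(P(x)/Q(x))

Computing term by term:
  P(1)·log₂(P(1)/Q(1)) = (1/12)·log₂((1/12)/(1/48)) = 0.16667
  P(2)·log₂(P(2)/Q(2)) = (31/48)·log₂((31/48)/(1/4)) = 0.88430
  P(3)·log₂(P(3)/Q(3)) = (1/4)·log₂((1/4)/(31/48)) = -0.34231
  P(4)·log₂(P(4)/Q(4)) = (1/48)·log₂((1/48)/(1/12)) = -0.04167

D_KL(P||Q) = 0.16667 + 0.88430 - 0.34231 - 0.04167 = 0.66699 ≈ 0.6670 bits

D_KL(Q||P) = Σ Q(x) log₂(Q(x)/P(x))

Computing term by term:
  Q(1)·log₂(Q(1)/P(1)) = (1/48)·log₂((1/48)/(1/12)) = -0.04167
  Q(2)·log₂(Q(2)/P(2)) = (1/4)·log₂((1/4)/(31/48)) = -0.34231
  Q(3)·log₂(Q(3)/P(3)) = (31/48)·log₂((31/48)/(1/4)) = 0.88430
  Q(4)·log₂(Q(4)/P(4)) = (1/12)·log₂((1/12)/(1/48)) = 0.16667

D_KL(Q||P) = -0.04167 - 0.34231 + 0.88430 + 0.16667 = 0.66699 ≈ 0.6670 bits

These ARE equal here. Q is P with outcomes relabeled (Q(1) = P(4), Q(2) = P(3), Q(3) = P(2), Q(4) = P(1)) by a relabeling that is its own inverse, so the two sums contain exactly the same terms in a different order. This is a special case — KL divergence is not symmetric in general: D_KL(P||Q) ≠ D_KL(Q||P) for most P, Q.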